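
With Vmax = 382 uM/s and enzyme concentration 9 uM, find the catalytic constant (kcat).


kcat = Vmax / [E]t
kcat = 382 / 9
kcat = 42.4444 s^-1

42.4444 s^-1


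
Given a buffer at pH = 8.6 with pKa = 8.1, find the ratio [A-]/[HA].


[A-]/[HA] = 10^(pH - pKa)
= 10^(8.6 - 8.1)
= 3.1623

3.1623


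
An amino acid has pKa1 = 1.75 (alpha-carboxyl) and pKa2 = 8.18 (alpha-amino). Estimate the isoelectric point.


pI = (pKa1 + pKa2) / 2
pI = (1.75 + 8.18) / 2
pI = 4.965

4.965


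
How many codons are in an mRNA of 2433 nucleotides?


codons = nucleotides / 3
codons = 2433 / 3 = 811

811


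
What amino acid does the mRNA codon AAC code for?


Standard genetic code lookup.
Codon AAC -> Asn

Asn


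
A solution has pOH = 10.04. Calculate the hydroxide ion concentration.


[OH-] = 10^(-pOH)
[OH-] = 10^(-10.04)
[OH-] = 9.120e-11 M

9.120e-11 M


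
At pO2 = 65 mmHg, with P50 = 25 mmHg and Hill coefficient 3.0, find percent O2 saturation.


Y = pO2^n / (P50^n + pO2^n)
Y = 65^3.0 / (25^3.0 + 65^3.0)
Y = 94.62%

94.62%


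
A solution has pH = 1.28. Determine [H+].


[H+] = 10^(-pH)
[H+] = 10^(-1.28)
[H+] = 0.0525 M

0.0525 M


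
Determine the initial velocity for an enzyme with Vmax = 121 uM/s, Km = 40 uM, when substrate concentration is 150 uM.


v = Vmax * [S] / (Km + [S])
v = 121 * 150 / (40 + 150)
v = 95.5263 uM/s

95.5263 uM/s


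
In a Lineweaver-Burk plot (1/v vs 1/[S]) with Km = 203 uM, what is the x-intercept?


x-intercept = -1/Km
= -1/203
= -0.0049 1/uM

-0.0049 1/uM


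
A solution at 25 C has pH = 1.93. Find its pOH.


pOH = 14 - pH
pOH = 14 - 1.93
pOH = 12.07

12.07


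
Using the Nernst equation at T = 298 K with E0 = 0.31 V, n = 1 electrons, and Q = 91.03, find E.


E = E0 - (RT/nF) * ln(Q)
E = 0.31 - (8.314 * 298 / (1 * 96485)) * ln(91.03)
E = 0.1942 V

0.1942 V


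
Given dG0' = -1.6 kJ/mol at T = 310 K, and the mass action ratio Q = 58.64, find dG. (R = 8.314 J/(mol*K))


dG = dG0' + RT * ln(Q) / 1000
dG = -1.6 + 8.314 * 310 * ln(58.64) / 1000
dG = 8.8934 kJ/mol

8.8934 kJ/mol


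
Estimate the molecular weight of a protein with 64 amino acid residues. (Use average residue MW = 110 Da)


MW = n_residues * 110 Da
MW = 64 * 110
MW = 7040 Da

7040 Da


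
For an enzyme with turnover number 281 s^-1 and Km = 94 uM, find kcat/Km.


Catalytic efficiency = kcat / Km
= 281 / 94
= 2.9894 uM^-1*s^-1

2.9894 uM^-1*s^-1


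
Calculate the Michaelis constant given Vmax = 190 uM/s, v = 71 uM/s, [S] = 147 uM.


Km = [S] * (Vmax - v) / v
Km = 147 * (190 - 71) / 71
Km = 246.3803 uM

246.3803 uM


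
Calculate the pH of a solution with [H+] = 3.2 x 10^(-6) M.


pH = -log10([H+])
pH = -log10(3.2 x 10^(-6))
pH = 5.4949

5.4949


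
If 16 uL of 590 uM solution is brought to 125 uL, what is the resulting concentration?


C2 = C1 * V1 / V2
C2 = 590 * 16 / 125
C2 = 75.52 uM

75.52 uM


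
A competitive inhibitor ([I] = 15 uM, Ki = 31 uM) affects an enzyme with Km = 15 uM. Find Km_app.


Km_app = Km * (1 + [I]/Ki)
Km_app = 15 * (1 + 15/31)
Km_app = 22.2581 uM

22.2581 uM


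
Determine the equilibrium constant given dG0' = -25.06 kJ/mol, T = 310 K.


Keq = exp(-dG0 * 1000 / (R * T))
Keq = exp(-(-25.06) * 1000 / (8.314 * 310))
Keq = 16700.6512

16700.6512


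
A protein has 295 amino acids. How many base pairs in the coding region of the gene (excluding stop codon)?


Each amino acid = 1 codon = 3 bp
bp = 295 * 3 = 885 bp

885 bp


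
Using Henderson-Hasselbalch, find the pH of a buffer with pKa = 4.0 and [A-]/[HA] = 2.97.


pH = pKa + log10([A-]/[HA])
pH = 4.0 + log10(2.97)
pH = 4.4728

4.4728


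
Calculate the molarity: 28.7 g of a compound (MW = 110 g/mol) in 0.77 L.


C = (mass / MW) / volume
C = (28.7 / 110) / 0.77
C = 0.3388 M

0.3388 M


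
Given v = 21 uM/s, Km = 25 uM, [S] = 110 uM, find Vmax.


Vmax = v * (Km + [S]) / [S]
Vmax = 21 * (25 + 110) / 110
Vmax = 25.7727 uM/s

25.7727 uM/s


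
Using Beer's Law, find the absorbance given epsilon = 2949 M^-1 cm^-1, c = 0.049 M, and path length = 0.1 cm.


A = epsilon * c * l
A = 2949 * 0.049 * 0.1
A = 14.4501

14.4501


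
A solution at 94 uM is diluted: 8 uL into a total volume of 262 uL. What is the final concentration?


C2 = C1 * V1 / V2
C2 = 94 * 8 / 262
C2 = 2.8702 uM

2.8702 uM


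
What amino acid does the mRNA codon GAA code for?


Standard genetic code lookup.
Codon GAA -> Glu

Glu


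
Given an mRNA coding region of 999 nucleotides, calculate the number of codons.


codons = nucleotides / 3
codons = 999 / 3 = 333

333


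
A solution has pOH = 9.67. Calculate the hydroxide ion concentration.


[OH-] = 10^(-pOH)
[OH-] = 10^(-9.67)
[OH-] = 2.138e-10 M

2.138e-10 M


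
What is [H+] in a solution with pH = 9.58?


[H+] = 10^(-pH)
[H+] = 10^(-9.58)
[H+] = 2.630e-10 M

2.630e-10 M


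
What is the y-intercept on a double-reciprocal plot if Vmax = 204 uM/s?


y-intercept = 1/Vmax
= 1/204
= 0.0049 s/uM

0.0049 s/uM


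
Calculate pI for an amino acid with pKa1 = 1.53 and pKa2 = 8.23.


pI = (pKa1 + pKa2) / 2
pI = (1.53 + 8.23) / 2
pI = 4.88

4.88


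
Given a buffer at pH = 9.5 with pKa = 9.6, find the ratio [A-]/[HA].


[A-]/[HA] = 10^(pH - pKa)
= 10^(9.5 - 9.6)
= 0.7943

0.7943


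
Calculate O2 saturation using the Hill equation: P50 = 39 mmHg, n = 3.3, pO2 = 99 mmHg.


Y = pO2^n / (P50^n + pO2^n)
Y = 99^3.3 / (39^3.3 + 99^3.3)
Y = 95.58%

95.58%


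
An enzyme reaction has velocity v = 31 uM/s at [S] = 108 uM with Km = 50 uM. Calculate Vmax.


Vmax = v * (Km + [S]) / [S]
Vmax = 31 * (50 + 108) / 108
Vmax = 45.3519 uM/s

45.3519 uM/s


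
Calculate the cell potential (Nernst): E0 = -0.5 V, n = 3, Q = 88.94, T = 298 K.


E = E0 - (RT/nF) * ln(Q)
E = -0.5 - (8.314 * 298 / (3 * 96485)) * ln(88.94)
E = -0.5384 V

-0.5384 V


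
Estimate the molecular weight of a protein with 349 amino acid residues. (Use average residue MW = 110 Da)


MW = n_residues * 110 Da
MW = 349 * 110
MW = 38390 Da

38390 Da


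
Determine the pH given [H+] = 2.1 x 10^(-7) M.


pH = -log10([H+])
pH = -log10(2.1 x 10^(-7))
pH = 6.6778

6.6778


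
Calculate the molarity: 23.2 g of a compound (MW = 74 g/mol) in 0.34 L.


C = (mass / MW) / volume
C = (23.2 / 74) / 0.34
C = 0.9221 M

0.9221 M


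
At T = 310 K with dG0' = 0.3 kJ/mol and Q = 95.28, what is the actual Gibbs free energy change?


dG = dG0' + RT * ln(Q) / 1000
dG = 0.3 + 8.314 * 310 * ln(95.28) / 1000
dG = 12.0445 kJ/mol

12.0445 kJ/mol


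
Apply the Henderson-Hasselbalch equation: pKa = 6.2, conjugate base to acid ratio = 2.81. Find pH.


pH = pKa + log10([A-]/[HA])
pH = 6.2 + log10(2.81)
pH = 6.6487

6.6487


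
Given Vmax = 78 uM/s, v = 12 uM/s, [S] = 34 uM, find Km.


Km = [S] * (Vmax - v) / v
Km = 34 * (78 - 12) / 12
Km = 187.0 uM

187.0 uM


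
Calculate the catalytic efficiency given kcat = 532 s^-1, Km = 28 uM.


Catalytic efficiency = kcat / Km
= 532 / 28
= 19.0 uM^-1*s^-1

19.0 uM^-1*s^-1


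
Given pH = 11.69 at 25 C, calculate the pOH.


pOH = 14 - pH
pOH = 14 - 11.69
pOH = 2.31

2.31


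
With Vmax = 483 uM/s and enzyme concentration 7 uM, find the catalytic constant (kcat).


kcat = Vmax / [E]t
kcat = 483 / 7
kcat = 69.0 s^-1

69.0 s^-1


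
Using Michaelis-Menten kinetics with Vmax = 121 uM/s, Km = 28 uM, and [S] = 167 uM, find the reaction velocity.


v = Vmax * [S] / (Km + [S])
v = 121 * 167 / (28 + 167)
v = 103.6256 uM/s

103.6256 uM/s


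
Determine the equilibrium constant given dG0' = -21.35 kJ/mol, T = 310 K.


Keq = exp(-dG0 * 1000 / (R * T))
Keq = exp(-(-21.35) * 1000 / (8.314 * 310))
Keq = 3958.9511

3958.9511


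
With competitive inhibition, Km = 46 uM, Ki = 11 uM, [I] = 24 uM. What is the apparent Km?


Km_app = Km * (1 + [I]/Ki)
Km_app = 46 * (1 + 24/11)
Km_app = 146.3636 uM

146.3636 uM


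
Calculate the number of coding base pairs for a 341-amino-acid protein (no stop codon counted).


Each amino acid = 1 codon = 3 bp
bp = 341 * 3 = 1023 bp

1023 bp


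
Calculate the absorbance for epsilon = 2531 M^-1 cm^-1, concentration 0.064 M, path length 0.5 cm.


A = epsilon * c * l
A = 2531 * 0.064 * 0.5
A = 80.992

80.992


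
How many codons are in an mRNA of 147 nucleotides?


codons = nucleotides / 3
codons = 147 / 3 = 49

49


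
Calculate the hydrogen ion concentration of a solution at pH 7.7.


[H+] = 10^(-pH)
[H+] = 10^(-7.7)
[H+] = 1.995e-08 M

1.995e-08 M


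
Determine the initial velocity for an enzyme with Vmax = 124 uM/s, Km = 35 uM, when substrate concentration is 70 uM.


v = Vmax * [S] / (Km + [S])
v = 124 * 70 / (35 + 70)
v = 82.6667 uM/s

82.6667 uM/s


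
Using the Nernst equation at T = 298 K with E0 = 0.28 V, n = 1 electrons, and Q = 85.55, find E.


E = E0 - (RT/nF) * ln(Q)
E = 0.28 - (8.314 * 298 / (1 * 96485)) * ln(85.55)
E = 0.1658 V

0.1658 V


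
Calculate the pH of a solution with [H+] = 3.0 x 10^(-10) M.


pH = -log10([H+])
pH = -log10(3.0 x 10^(-10))
pH = 9.5229

9.5229


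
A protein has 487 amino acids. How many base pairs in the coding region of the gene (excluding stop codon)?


Each amino acid = 1 codon = 3 bp
bp = 487 * 3 = 1461 bp

1461 bp


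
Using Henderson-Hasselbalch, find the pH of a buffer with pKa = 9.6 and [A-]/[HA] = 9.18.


pH = pKa + log10([A-]/[HA])
pH = 9.6 + log10(9.18)
pH = 10.5628

10.5628


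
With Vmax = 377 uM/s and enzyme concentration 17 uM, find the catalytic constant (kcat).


kcat = Vmax / [E]t
kcat = 377 / 17
kcat = 22.1765 s^-1

22.1765 s^-1


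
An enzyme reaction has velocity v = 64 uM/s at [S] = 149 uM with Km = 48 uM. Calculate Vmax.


Vmax = v * (Km + [S]) / [S]
Vmax = 64 * (48 + 149) / 149
Vmax = 84.6174 uM/s

84.6174 uM/s


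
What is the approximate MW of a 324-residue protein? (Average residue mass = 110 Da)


MW = n_residues * 110 Da
MW = 324 * 110
MW = 35640 Da

35640 Da


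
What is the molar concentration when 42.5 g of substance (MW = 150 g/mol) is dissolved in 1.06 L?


C = (mass / MW) / volume
C = (42.5 / 150) / 1.06
C = 0.2673 M

0.2673 M


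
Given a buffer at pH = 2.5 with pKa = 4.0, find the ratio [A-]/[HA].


[A-]/[HA] = 10^(pH - pKa)
= 10^(2.5 - 4.0)
= 0.0316

0.0316


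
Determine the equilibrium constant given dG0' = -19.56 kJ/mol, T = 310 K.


Keq = exp(-dG0 * 1000 / (R * T))
Keq = exp(-(-19.56) * 1000 / (8.314 * 310))
Keq = 1976.7708

1976.7708


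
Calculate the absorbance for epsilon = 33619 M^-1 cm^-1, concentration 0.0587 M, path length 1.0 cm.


A = epsilon * c * l
A = 33619 * 0.0587 * 1.0
A = 1973.4353

1973.4353


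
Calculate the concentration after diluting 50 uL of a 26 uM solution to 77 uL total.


C2 = C1 * V1 / V2
C2 = 26 * 50 / 77
C2 = 16.8831 uM

16.8831 uM


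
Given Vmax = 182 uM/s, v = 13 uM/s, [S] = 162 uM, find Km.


Km = [S] * (Vmax - v) / v
Km = 162 * (182 - 13) / 13
Km = 2106.0 uM

2106.0 uM


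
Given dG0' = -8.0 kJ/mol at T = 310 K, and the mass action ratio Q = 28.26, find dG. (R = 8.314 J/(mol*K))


dG = dG0' + RT * ln(Q) / 1000
dG = -8.0 + 8.314 * 310 * ln(28.26) / 1000
dG = 0.612 kJ/mol

0.612 kJ/mol


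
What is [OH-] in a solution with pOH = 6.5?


[OH-] = 10^(-pOH)
[OH-] = 10^(-6.5)
[OH-] = 3.162e-07 M

3.162e-07 M


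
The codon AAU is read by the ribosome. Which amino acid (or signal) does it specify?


Standard genetic code lookup.
Codon AAU -> Asn

Asn


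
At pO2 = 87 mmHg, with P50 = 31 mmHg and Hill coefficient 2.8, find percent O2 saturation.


Y = pO2^n / (P50^n + pO2^n)
Y = 87^2.8 / (31^2.8 + 87^2.8)
Y = 94.73%

94.73%


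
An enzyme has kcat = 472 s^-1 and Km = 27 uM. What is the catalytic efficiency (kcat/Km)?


Catalytic efficiency = kcat / Km
= 472 / 27
= 17.4815 uM^-1*s^-1

17.4815 uM^-1*s^-1


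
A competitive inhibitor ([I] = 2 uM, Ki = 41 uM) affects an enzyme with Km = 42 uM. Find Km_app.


Km_app = Km * (1 + [I]/Ki)
Km_app = 42 * (1 + 2/41)
Km_app = 44.0488 uM

44.0488 uM


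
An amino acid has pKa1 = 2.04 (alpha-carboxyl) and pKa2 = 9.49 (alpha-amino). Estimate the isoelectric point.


pI = (pKa1 + pKa2) / 2
pI = (2.04 + 9.49) / 2
pI = 5.765

5.765


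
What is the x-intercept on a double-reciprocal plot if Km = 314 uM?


x-intercept = -1/Km
= -1/314
= -0.0032 1/uM

-0.0032 1/uM


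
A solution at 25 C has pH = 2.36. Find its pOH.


pOH = 14 - pH
pOH = 14 - 2.36
pOH = 11.64

11.64


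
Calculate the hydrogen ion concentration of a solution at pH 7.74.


[H+] = 10^(-pH)
[H+] = 10^(-7.74)
[H+] = 1.820e-08 M

1.820e-08 M


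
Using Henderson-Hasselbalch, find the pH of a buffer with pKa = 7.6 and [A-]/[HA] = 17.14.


pH = pKa + log10([A-]/[HA])
pH = 7.6 + log10(17.14)
pH = 8.834

8.834


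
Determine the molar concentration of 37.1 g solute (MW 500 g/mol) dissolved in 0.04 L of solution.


C = (mass / MW) / volume
C = (37.1 / 500) / 0.04
C = 1.855 M

1.855 M


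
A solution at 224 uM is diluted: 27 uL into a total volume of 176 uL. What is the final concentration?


C2 = C1 * V1 / V2
C2 = 224 * 27 / 176
C2 = 34.3636 uM

34.3636 uM


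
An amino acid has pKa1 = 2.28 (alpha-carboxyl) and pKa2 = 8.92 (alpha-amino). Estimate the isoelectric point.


pI = (pKa1 + pKa2) / 2
pI = (2.28 + 8.92) / 2
pI = 5.6

5.6


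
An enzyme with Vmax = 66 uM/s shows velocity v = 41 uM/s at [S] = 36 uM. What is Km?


Km = [S] * (Vmax - v) / v
Km = 36 * (66 - 41) / 41
Km = 21.9512 uM

21.9512 uM


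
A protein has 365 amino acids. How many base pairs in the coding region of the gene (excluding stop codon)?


Each amino acid = 1 codon = 3 bp
bp = 365 * 3 = 1095 bp

1095 bp


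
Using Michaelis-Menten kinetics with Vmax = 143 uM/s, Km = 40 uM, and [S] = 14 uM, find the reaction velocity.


v = Vmax * [S] / (Km + [S])
v = 143 * 14 / (40 + 14)
v = 37.0741 uM/s

37.0741 uM/s


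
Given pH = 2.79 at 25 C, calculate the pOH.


pOH = 14 - pH
pOH = 14 - 2.79
pOH = 11.21

11.21


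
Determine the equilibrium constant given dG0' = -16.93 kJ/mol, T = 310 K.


Keq = exp(-dG0 * 1000 / (R * T))
Keq = exp(-(-16.93) * 1000 / (8.314 * 310))
Keq = 712.5057

712.5057


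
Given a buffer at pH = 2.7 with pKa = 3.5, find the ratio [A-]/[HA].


[A-]/[HA] = 10^(pH - pKa)
= 10^(2.7 - 3.5)
= 0.1585

0.1585


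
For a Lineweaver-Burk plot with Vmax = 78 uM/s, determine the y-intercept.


y-intercept = 1/Vmax
= 1/78
= 0.0128 s/uM

0.0128 s/uM


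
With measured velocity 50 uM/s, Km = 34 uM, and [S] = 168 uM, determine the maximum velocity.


Vmax = v * (Km + [S]) / [S]
Vmax = 50 * (34 + 168) / 168
Vmax = 60.119 uM/s

60.119 uM/s


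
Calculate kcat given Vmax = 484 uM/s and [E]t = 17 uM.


kcat = Vmax / [E]t
kcat = 484 / 17
kcat = 28.4706 s^-1

28.4706 s^-1


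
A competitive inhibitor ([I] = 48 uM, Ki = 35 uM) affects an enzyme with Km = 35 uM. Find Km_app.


Km_app = Km * (1 + [I]/Ki)
Km_app = 35 * (1 + 48/35)
Km_app = 83.0 uM

83.0 uM


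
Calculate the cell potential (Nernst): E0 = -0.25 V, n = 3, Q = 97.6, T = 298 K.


E = E0 - (RT/nF) * ln(Q)
E = -0.25 - (8.314 * 298 / (3 * 96485)) * ln(97.6)
E = -0.2892 V

-0.2892 V


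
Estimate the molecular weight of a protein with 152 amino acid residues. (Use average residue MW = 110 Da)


MW = n_residues * 110 Da
MW = 152 * 110
MW = 16720 Da

16720 Da


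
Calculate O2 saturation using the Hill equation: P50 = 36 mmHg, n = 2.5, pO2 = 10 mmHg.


Y = pO2^n / (P50^n + pO2^n)
Y = 10^2.5 / (36^2.5 + 10^2.5)
Y = 3.91%

3.91%


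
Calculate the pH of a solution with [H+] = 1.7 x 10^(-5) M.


pH = -log10([H+])
pH = -log10(1.7 x 10^(-5))
pH = 4.7696

4.7696


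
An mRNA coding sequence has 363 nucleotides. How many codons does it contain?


codons = nucleotides / 3
codons = 363 / 3 = 121

121


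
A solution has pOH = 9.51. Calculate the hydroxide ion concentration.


[OH-] = 10^(-pOH)
[OH-] = 10^(-9.51)
[OH-] = 3.090e-10 M

3.090e-10 M


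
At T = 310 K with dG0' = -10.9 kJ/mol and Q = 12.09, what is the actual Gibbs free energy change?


dG = dG0' + RT * ln(Q) / 1000
dG = -10.9 + 8.314 * 310 * ln(12.09) / 1000
dG = -4.4763 kJ/mol

-4.4763 kJ/mol


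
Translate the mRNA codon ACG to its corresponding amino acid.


Standard genetic code lookup.
Codon ACG -> Thr

Thr


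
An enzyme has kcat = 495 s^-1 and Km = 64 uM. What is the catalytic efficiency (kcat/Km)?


Catalytic efficiency = kcat / Km
= 495 / 64
= 7.7344 uM^-1*s^-1

7.7344 uM^-1*s^-1


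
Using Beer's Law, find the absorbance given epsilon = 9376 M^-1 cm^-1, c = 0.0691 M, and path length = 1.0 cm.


A = epsilon * c * l
A = 9376 * 0.0691 * 1.0
A = 647.8816

647.8816


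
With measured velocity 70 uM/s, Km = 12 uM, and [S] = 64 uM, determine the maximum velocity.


Vmax = v * (Km + [S]) / [S]
Vmax = 70 * (12 + 64) / 64
Vmax = 83.125 uM/s

83.125 uM/s


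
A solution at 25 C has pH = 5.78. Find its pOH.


pOH = 14 - pH
pOH = 14 - 5.78
pOH = 8.22

8.22


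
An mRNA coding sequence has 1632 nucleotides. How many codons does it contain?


codons = nucleotides / 3
codons = 1632 / 3 = 544

544


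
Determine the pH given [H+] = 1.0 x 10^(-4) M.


pH = -log10([H+])
pH = -log10(1.0 x 10^(-4))
pH = 4.0

4.0


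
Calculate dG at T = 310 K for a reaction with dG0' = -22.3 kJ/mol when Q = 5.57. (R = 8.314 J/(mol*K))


dG = dG0' + RT * ln(Q) / 1000
dG = -22.3 + 8.314 * 310 * ln(5.57) / 1000
dG = -17.8737 kJ/mol

-17.8737 kJ/mol


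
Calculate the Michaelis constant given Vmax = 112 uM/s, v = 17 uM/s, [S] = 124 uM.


Km = [S] * (Vmax - v) / v
Km = 124 * (112 - 17) / 17
Km = 692.9412 uM

692.9412 uM


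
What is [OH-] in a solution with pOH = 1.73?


[OH-] = 10^(-pOH)
[OH-] = 10^(-1.73)
[OH-] = 0.0186 M

0.0186 M


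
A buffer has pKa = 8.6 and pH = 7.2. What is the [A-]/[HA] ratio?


[A-]/[HA] = 10^(pH - pKa)
= 10^(7.2 - 8.6)
= 0.0398

0.0398


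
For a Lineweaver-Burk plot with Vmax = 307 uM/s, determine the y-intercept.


y-intercept = 1/Vmax
= 1/307
= 0.0033 s/uM

0.0033 s/uM


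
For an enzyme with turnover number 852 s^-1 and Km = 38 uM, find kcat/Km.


Catalytic efficiency = kcat / Km
= 852 / 38
= 22.4211 uM^-1*s^-1

22.4211 uM^-1*s^-1


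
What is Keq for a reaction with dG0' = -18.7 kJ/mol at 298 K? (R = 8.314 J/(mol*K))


Keq = exp(-dG0 * 1000 / (R * T))
Keq = exp(-(-18.7) * 1000 / (8.314 * 298))
Keq = 1896.3989

1896.3989


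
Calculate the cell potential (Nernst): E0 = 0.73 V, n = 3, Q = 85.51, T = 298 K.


E = E0 - (RT/nF) * ln(Q)
E = 0.73 - (8.314 * 298 / (3 * 96485)) * ln(85.51)
E = 0.6919 V

0.6919 V


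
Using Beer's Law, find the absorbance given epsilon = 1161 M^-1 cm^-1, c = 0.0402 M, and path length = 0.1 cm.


A = epsilon * c * l
A = 1161 * 0.0402 * 0.1
A = 4.6672

4.6672


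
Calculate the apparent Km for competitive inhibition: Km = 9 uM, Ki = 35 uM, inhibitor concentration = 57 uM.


Km_app = Km * (1 + [I]/Ki)
Km_app = 9 * (1 + 57/35)
Km_app = 23.6571 uM

23.6571 uM


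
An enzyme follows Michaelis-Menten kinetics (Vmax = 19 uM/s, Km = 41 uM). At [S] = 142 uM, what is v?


v = Vmax * [S] / (Km + [S])
v = 19 * 142 / (41 + 142)
v = 14.7432 uM/s

14.7432 uM/s


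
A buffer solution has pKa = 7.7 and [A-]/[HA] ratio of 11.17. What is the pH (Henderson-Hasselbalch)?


pH = pKa + log10([A-]/[HA])
pH = 7.7 + log10(11.17)
pH = 8.7481

8.7481


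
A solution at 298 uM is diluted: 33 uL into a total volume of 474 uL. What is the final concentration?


C2 = C1 * V1 / V2
C2 = 298 * 33 / 474
C2 = 20.7468 uM

20.7468 uM


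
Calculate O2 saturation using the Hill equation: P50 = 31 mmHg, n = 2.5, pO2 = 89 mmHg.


Y = pO2^n / (P50^n + pO2^n)
Y = 89^2.5 / (31^2.5 + 89^2.5)
Y = 93.32%

93.32%


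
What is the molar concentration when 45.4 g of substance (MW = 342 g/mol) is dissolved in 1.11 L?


C = (mass / MW) / volume
C = (45.4 / 342) / 1.11
C = 0.1196 M

0.1196 M


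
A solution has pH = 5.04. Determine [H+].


[H+] = 10^(-pH)
[H+] = 10^(-5.04)
[H+] = 9.120e-06 M

9.120e-06 M


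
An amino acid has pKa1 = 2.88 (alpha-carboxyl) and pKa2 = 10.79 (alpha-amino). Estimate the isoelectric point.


pI = (pKa1 + pKa2) / 2
pI = (2.88 + 10.79) / 2
pI = 6.835

6.835


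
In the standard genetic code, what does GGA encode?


Standard genetic code lookup.
Codon GGA -> Gly

Gly


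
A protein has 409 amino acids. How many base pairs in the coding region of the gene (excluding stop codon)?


Each amino acid = 1 codon = 3 bp
bp = 409 * 3 = 1227 bp

1227 bp


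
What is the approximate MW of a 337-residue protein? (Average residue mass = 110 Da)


MW = n_residues * 110 Da
MW = 337 * 110
MW = 37070 Da

37070 Da


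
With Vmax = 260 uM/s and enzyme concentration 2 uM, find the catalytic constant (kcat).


kcat = Vmax / [E]t
kcat = 260 / 2
kcat = 130.0 s^-1

130.0 s^-1


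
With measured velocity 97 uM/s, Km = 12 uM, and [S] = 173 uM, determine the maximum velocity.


Vmax = v * (Km + [S]) / [S]
Vmax = 97 * (12 + 173) / 173
Vmax = 103.7283 uM/s

103.7283 uM/s


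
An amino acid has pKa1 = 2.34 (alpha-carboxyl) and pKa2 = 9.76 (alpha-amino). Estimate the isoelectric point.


pI = (pKa1 + pKa2) / 2
pI = (2.34 + 9.76) / 2
pI = 6.05

6.05


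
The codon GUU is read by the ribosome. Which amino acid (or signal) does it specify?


Standard genetic code lookup.
Codon GUU -> Val

Val


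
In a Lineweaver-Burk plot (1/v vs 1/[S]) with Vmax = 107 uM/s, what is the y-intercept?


y-intercept = 1/Vmax
= 1/107
= 0.0093 s/uM

0.0093 s/uM


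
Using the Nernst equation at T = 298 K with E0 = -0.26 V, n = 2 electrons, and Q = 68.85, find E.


E = E0 - (RT/nF) * ln(Q)
E = -0.26 - (8.314 * 298 / (2 * 96485)) * ln(68.85)
E = -0.3143 V

-0.3143 V


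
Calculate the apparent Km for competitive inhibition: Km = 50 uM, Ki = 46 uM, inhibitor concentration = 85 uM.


Km_app = Km * (1 + [I]/Ki)
Km_app = 50 * (1 + 85/46)
Km_app = 142.3913 uM

142.3913 uM


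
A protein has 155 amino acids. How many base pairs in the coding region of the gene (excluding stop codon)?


Each amino acid = 1 codon = 3 bp
bp = 155 * 3 = 465 bp

465 bp


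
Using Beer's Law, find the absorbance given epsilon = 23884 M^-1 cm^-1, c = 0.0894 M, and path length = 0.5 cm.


A = epsilon * c * l
A = 23884 * 0.0894 * 0.5
A = 1067.6148

1067.6148


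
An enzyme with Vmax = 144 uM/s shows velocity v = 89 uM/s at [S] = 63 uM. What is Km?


Km = [S] * (Vmax - v) / v
Km = 63 * (144 - 89) / 89
Km = 38.9326 uM

38.9326 uM


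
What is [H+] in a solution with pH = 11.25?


[H+] = 10^(-pH)
[H+] = 10^(-11.25)
[H+] = 5.623e-12 M

5.623e-12 M


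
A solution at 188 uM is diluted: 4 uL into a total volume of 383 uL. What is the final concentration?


C2 = C1 * V1 / V2
C2 = 188 * 4 / 383
C2 = 1.9634 uM

1.9634 uM


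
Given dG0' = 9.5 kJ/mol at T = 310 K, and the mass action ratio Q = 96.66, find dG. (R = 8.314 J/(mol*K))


dG = dG0' + RT * ln(Q) / 1000
dG = 9.5 + 8.314 * 310 * ln(96.66) / 1000
dG = 21.2815 kJ/mol

21.2815 kJ/mol


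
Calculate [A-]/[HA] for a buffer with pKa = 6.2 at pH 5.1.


[A-]/[HA] = 10^(pH - pKa)
= 10^(5.1 - 6.2)
= 0.0794

0.0794


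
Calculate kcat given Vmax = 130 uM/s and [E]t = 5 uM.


kcat = Vmax / [E]t
kcat = 130 / 5
kcat = 26.0 s^-1

26.0 s^-1


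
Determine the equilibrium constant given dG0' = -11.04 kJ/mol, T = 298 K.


Keq = exp(-dG0 * 1000 / (R * T))
Keq = exp(-(-11.04) * 1000 / (8.314 * 298))
Keq = 86.1401

86.1401


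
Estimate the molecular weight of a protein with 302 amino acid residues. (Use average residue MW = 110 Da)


MW = n_residues * 110 Da
MW = 302 * 110
MW = 33220 Da

33220 Da


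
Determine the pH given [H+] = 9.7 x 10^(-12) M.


pH = -log10([H+])
pH = -log10(9.7 x 10^(-12))
pH = 11.0132

11.0132


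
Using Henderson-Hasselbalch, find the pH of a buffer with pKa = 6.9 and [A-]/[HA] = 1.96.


pH = pKa + log10([A-]/[HA])
pH = 6.9 + log10(1.96)
pH = 7.1923

7.1923


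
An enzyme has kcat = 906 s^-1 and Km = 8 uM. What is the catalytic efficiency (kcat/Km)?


Catalytic efficiency = kcat / Km
= 906 / 8
= 113.25 uM^-1*s^-1

113.25 uM^-1*s^-1


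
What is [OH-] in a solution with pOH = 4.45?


[OH-] = 10^(-pOH)
[OH-] = 10^(-4.45)
[OH-] = 3.548e-05 M

3.548e-05 M


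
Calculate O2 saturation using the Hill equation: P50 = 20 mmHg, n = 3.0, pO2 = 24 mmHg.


Y = pO2^n / (P50^n + pO2^n)
Y = 24^3.0 / (20^3.0 + 24^3.0)
Y = 63.34%

63.34%


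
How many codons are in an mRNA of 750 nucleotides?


codons = nucleotides / 3
codons = 750 / 3 = 250

250


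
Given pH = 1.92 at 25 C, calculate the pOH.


pOH = 14 - pH
pOH = 14 - 1.92
pOH = 12.08

12.08


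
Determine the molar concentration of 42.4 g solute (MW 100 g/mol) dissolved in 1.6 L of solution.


C = (mass / MW) / volume
C = (42.4 / 100) / 1.6
C = 0.265 M

0.265 M


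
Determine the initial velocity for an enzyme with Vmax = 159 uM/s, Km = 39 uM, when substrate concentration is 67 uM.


v = Vmax * [S] / (Km + [S])
v = 159 * 67 / (39 + 67)
v = 100.5 uM/s

100.5 uM/s


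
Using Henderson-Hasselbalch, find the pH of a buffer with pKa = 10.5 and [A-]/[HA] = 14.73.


pH = pKa + log10([A-]/[HA])
pH = 10.5 + log10(14.73)
pH = 11.6682

11.6682


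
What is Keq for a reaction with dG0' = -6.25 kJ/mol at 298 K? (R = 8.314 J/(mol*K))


Keq = exp(-dG0 * 1000 / (R * T))
Keq = exp(-(-6.25) * 1000 / (8.314 * 298))
Keq = 12.4613

12.4613


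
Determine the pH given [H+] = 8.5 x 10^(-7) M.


pH = -log10([H+])
pH = -log10(8.5 x 10^(-7))
pH = 6.0706

6.0706


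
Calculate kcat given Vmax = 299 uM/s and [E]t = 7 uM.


kcat = Vmax / [E]t
kcat = 299 / 7
kcat = 42.7143 s^-1

42.7143 s^-1


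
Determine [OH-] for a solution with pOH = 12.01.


[OH-] = 10^(-pOH)
[OH-] = 10^(-12.01)
[OH-] = 9.772e-13 M

9.772e-13 M


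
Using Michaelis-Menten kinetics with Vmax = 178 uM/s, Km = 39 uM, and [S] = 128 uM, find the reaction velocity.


v = Vmax * [S] / (Km + [S])
v = 178 * 128 / (39 + 128)
v = 136.4311 uM/s

136.4311 uM/s


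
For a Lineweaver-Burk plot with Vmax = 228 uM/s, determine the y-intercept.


y-intercept = 1/Vmax
= 1/228
= 0.0044 s/uM

0.0044 s/uM


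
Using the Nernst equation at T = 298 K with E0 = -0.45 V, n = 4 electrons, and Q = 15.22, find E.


E = E0 - (RT/nF) * ln(Q)
E = -0.45 - (8.314 * 298 / (4 * 96485)) * ln(15.22)
E = -0.4675 V

-0.4675 V


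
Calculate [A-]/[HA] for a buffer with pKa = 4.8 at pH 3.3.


[A-]/[HA] = 10^(pH - pKa)
= 10^(3.3 - 4.8)
= 0.0316

0.0316


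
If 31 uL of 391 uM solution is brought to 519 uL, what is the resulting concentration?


C2 = C1 * V1 / V2
C2 = 391 * 31 / 519
C2 = 23.3545 uM

23.3545 uM


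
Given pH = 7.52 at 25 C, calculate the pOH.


pOH = 14 - pH
pOH = 14 - 7.52
pOH = 6.48

6.48


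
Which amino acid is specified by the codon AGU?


Standard genetic code lookup.
Codon AGU -> Ser

Ser


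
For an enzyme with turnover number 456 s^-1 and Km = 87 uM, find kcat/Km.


Catalytic efficiency = kcat / Km
= 456 / 87
= 5.2414 uM^-1*s^-1

5.2414 uM^-1*s^-1


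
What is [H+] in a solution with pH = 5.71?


[H+] = 10^(-pH)
[H+] = 10^(-5.71)
[H+] = 1.950e-06 M

1.950e-06 M


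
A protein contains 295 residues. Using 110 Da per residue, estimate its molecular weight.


MW = n_residues * 110 Da
MW = 295 * 110
MW = 32450 Da

32450 Da


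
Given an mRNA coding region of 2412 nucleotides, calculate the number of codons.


codons = nucleotides / 3
codons = 2412 / 3 = 804

804


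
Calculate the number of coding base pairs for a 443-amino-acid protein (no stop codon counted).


Each amino acid = 1 codon = 3 bp
bp = 443 * 3 = 1329 bp

1329 bp


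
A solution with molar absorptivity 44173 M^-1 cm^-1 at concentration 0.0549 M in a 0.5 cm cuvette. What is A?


A = epsilon * c * l
A = 44173 * 0.0549 * 0.5
A = 1212.5488

1212.5488


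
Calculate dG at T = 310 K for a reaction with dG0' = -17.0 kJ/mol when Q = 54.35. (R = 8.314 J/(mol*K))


dG = dG0' + RT * ln(Q) / 1000
dG = -17.0 + 8.314 * 310 * ln(54.35) / 1000
dG = -6.7024 kJ/mol

-6.7024 kJ/mol


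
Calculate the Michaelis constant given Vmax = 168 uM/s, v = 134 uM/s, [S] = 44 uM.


Km = [S] * (Vmax - v) / v
Km = 44 * (168 - 134) / 134
Km = 11.1642 uM

11.1642 uM


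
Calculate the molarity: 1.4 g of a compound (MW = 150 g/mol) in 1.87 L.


C = (mass / MW) / volume
C = (1.4 / 150) / 1.87
C = 0.005 M

0.005 M


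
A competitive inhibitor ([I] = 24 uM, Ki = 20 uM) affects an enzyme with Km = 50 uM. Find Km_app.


Km_app = Km * (1 + [I]/Ki)
Km_app = 50 * (1 + 24/20)
Km_app = 110.0 uM

110.0 uM


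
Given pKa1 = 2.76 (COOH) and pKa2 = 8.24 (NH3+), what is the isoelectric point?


pI = (pKa1 + pKa2) / 2
pI = (2.76 + 8.24) / 2
pI = 5.5

5.5


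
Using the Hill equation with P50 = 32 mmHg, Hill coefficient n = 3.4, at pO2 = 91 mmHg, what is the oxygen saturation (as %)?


Y = pO2^n / (P50^n + pO2^n)
Y = 91^3.4 / (32^3.4 + 91^3.4)
Y = 97.22%

97.22%


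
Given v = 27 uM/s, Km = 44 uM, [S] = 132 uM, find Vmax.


Vmax = v * (Km + [S]) / [S]
Vmax = 27 * (44 + 132) / 132
Vmax = 36.0 uM/s

36.0 uM/s


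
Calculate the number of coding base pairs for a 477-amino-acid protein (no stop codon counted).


Each amino acid = 1 codon = 3 bp
bp = 477 * 3 = 1431 bp

1431 bp


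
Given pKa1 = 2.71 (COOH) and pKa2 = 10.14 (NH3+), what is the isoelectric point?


pI = (pKa1 + pKa2) / 2
pI = (2.71 + 10.14) / 2
pI = 6.425

6.425


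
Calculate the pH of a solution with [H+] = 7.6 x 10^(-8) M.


pH = -log10([H+])
pH = -log10(7.6 x 10^(-8))
pH = 7.1192

7.1192


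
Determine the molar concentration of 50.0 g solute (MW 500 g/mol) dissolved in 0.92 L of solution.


C = (mass / MW) / volume
C = (50.0 / 500) / 0.92
C = 0.1087 M

0.1087 M


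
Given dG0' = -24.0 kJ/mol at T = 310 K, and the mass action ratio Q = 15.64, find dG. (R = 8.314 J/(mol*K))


dG = dG0' + RT * ln(Q) / 1000
dG = -24.0 + 8.314 * 310 * ln(15.64) / 1000
dG = -16.9127 kJ/mol

-16.9127 kJ/mol


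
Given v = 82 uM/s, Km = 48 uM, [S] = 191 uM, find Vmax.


Vmax = v * (Km + [S]) / [S]
Vmax = 82 * (48 + 191) / 191
Vmax = 102.6073 uM/s

102.6073 uM/s


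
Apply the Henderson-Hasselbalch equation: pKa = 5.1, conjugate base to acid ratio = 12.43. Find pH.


pH = pKa + log10([A-]/[HA])
pH = 5.1 + log10(12.43)
pH = 6.1945

6.1945


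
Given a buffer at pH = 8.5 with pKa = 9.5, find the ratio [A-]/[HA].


[A-]/[HA] = 10^(pH - pKa)
= 10^(8.5 - 9.5)
= 0.1

0.1


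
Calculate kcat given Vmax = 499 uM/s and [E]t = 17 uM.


kcat = Vmax / [E]t
kcat = 499 / 17
kcat = 29.3529 s^-1

29.3529 s^-1


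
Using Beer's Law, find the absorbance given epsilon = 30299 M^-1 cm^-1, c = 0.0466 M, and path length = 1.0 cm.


A = epsilon * c * l
A = 30299 * 0.0466 * 1.0
A = 1411.9334

1411.9334


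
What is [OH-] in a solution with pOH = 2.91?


[OH-] = 10^(-pOH)
[OH-] = 10^(-2.91)
[OH-] = 0.0012 M

0.0012 M


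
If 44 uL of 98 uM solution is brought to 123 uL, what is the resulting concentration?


C2 = C1 * V1 / V2
C2 = 98 * 44 / 123
C2 = 35.0569 uM

35.0569 uM


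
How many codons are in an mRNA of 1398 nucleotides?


codons = nucleotides / 3
codons = 1398 / 3 = 466

466


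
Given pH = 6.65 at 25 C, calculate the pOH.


pOH = 14 - pH
pOH = 14 - 6.65
pOH = 7.35

7.35


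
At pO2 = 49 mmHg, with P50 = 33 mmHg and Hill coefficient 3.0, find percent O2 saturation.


Y = pO2^n / (P50^n + pO2^n)
Y = 49^3.0 / (33^3.0 + 49^3.0)
Y = 76.6%

76.6%


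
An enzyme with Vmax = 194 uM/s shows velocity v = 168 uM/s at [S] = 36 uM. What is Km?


Km = [S] * (Vmax - v) / v
Km = 36 * (194 - 168) / 168
Km = 5.5714 uM

5.5714 uM


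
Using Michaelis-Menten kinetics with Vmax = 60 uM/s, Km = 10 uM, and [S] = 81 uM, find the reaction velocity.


v = Vmax * [S] / (Km + [S])
v = 60 * 81 / (10 + 81)
v = 53.4066 uM/s

53.4066 uM/s


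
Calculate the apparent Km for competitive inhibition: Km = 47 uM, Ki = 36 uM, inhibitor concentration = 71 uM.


Km_app = Km * (1 + [I]/Ki)
Km_app = 47 * (1 + 71/36)
Km_app = 139.6944 uM

139.6944 uM


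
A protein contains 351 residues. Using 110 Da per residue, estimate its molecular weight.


MW = n_residues * 110 Da
MW = 351 * 110
MW = 38610 Da

38610 Da


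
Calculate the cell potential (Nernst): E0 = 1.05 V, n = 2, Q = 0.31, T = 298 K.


E = E0 - (RT/nF) * ln(Q)
E = 1.05 - (8.314 * 298 / (2 * 96485)) * ln(0.31)
E = 1.065 V

1.065 V


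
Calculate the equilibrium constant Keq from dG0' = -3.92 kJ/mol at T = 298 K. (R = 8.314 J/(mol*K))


Keq = exp(-dG0 * 1000 / (R * T))
Keq = exp(-(-3.92) * 1000 / (8.314 * 298))
Keq = 4.8656

4.8656


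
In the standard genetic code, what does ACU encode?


Standard genetic code lookup.
Codon ACU -> Thr

Thr


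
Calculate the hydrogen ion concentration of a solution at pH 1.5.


[H+] = 10^(-pH)
[H+] = 10^(-1.5)
[H+] = 0.0316 M

0.0316 M


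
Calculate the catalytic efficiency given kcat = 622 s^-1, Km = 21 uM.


Catalytic efficiency = kcat / Km
= 622 / 21
= 29.619 uM^-1*s^-1

29.619 uM^-1*s^-1


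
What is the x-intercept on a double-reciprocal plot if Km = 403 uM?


x-intercept = -1/Km
= -1/403
= -0.0025 1/uM

-0.0025 1/uM


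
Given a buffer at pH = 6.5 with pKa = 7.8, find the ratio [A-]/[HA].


[A-]/[HA] = 10^(pH - pKa)
= 10^(6.5 - 7.8)
= 0.0501

0.0501


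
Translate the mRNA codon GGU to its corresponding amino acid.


Standard genetic code lookup.
Codon GGU -> Gly

Gly


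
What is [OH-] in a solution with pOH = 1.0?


[OH-] = 10^(-pOH)
[OH-] = 10^(-1.0)
[OH-] = 0.1 M

0.1 M


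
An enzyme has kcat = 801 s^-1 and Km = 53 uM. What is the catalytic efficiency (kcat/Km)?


Catalytic efficiency = kcat / Km
= 801 / 53
= 15.1132 uM^-1*s^-1

15.1132 uM^-1*s^-1


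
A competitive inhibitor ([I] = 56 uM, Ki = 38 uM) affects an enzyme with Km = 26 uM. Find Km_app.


Km_app = Km * (1 + [I]/Ki)
Km_app = 26 * (1 + 56/38)
Km_app = 64.3158 uM

64.3158 uM


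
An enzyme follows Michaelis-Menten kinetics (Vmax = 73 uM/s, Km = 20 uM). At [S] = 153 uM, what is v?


v = Vmax * [S] / (Km + [S])
v = 73 * 153 / (20 + 153)
v = 64.5607 uM/s

64.5607 uM/s


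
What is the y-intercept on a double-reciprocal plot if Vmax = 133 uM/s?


y-intercept = 1/Vmax
= 1/133
= 0.0075 s/uM

0.0075 s/uM


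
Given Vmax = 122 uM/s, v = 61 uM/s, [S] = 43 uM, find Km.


Km = [S] * (Vmax - v) / v
Km = 43 * (122 - 61) / 61
Km = 43.0 uM

43.0 uM


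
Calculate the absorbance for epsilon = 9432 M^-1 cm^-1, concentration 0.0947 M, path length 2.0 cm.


A = epsilon * c * l
A = 9432 * 0.0947 * 2.0
A = 1786.4208

1786.4208


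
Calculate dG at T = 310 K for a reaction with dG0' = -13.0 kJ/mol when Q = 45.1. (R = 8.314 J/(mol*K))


dG = dG0' + RT * ln(Q) / 1000
dG = -13.0 + 8.314 * 310 * ln(45.1) / 1000
dG = -3.1832 kJ/mol

-3.1832 kJ/mol


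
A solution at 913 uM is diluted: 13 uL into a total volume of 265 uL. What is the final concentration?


C2 = C1 * V1 / V2
C2 = 913 * 13 / 265
C2 = 44.7887 uM

44.7887 uM


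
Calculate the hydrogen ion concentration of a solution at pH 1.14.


[H+] = 10^(-pH)
[H+] = 10^(-1.14)
[H+] = 0.0724 M

0.0724 M


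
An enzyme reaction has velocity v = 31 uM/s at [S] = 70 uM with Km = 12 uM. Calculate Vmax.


Vmax = v * (Km + [S]) / [S]
Vmax = 31 * (12 + 70) / 70
Vmax = 36.3143 uM/s

36.3143 uM/s


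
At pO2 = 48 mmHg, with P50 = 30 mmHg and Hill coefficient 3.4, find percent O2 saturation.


Y = pO2^n / (P50^n + pO2^n)
Y = 48^3.4 / (30^3.4 + 48^3.4)
Y = 83.17%

83.17%


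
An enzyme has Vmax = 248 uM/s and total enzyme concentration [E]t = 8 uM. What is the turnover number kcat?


kcat = Vmax / [E]t
kcat = 248 / 8
kcat = 31.0 s^-1

31.0 s^-1


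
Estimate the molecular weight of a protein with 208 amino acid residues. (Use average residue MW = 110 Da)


MW = n_residues * 110 Da
MW = 208 * 110
MW = 22880 Da

22880 Da


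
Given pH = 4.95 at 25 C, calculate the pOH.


pOH = 14 - pH
pOH = 14 - 4.95
pOH = 9.05

9.05


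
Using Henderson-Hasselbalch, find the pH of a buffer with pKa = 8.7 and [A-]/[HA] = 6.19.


pH = pKa + log10([A-]/[HA])
pH = 8.7 + log10(6.19)
pH = 9.4917

9.4917


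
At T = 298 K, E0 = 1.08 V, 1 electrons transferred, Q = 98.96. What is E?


E = E0 - (RT/nF) * ln(Q)
E = 1.08 - (8.314 * 298 / (1 * 96485)) * ln(98.96)
E = 0.962 V

0.962 V


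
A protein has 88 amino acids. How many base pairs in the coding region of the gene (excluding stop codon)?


Each amino acid = 1 codon = 3 bp
bp = 88 * 3 = 264 bp

264 bp


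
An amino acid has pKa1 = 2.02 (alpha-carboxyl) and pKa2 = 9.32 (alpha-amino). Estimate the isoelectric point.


pI = (pKa1 + pKa2) / 2
pI = (2.02 + 9.32) / 2
pI = 5.67

5.67


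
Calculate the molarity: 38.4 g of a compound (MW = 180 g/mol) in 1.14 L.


C = (mass / MW) / volume
C = (38.4 / 180) / 1.14
C = 0.1871 M

0.1871 M


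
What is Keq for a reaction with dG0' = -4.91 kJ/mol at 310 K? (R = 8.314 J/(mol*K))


Keq = exp(-dG0 * 1000 / (R * T))
Keq = exp(-(-4.91) * 1000 / (8.314 * 310))
Keq = 6.7198

6.7198


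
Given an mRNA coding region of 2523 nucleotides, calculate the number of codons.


codons = nucleotides / 3
codons = 2523 / 3 = 841

841


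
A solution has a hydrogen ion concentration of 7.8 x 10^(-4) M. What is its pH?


pH = -log10([H+])
pH = -log10(7.8 x 10^(-4))
pH = 3.1079

3.1079


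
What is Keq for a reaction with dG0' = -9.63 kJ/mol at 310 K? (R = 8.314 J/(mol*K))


Keq = exp(-dG0 * 1000 / (R * T))
Keq = exp(-(-9.63) * 1000 / (8.314 * 310))
Keq = 41.9471

41.9471


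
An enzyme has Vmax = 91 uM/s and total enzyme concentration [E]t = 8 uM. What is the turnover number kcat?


kcat = Vmax / [E]t
kcat = 91 / 8
kcat = 11.375 s^-1

11.375 s^-1


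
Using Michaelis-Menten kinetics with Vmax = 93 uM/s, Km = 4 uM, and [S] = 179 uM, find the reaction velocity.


v = Vmax * [S] / (Km + [S])
v = 93 * 179 / (4 + 179)
v = 90.9672 uM/s

90.9672 uM/s


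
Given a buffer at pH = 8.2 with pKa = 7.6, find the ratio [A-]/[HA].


[A-]/[HA] = 10^(pH - pKa)
= 10^(8.2 - 7.6)
= 3.9811

3.9811


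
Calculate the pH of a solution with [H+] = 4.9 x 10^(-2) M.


pH = -log10([H+])
pH = -log10(4.9 x 10^(-2))
pH = 1.3098

1.3098


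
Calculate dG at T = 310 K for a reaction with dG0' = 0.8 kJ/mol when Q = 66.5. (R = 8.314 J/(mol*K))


dG = dG0' + RT * ln(Q) / 1000
dG = 0.8 + 8.314 * 310 * ln(66.5) / 1000
dG = 11.6176 kJ/mol

11.6176 kJ/mol


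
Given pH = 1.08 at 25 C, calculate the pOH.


pOH = 14 - pH
pOH = 14 - 1.08
pOH = 12.92

12.92


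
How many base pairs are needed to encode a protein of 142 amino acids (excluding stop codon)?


Each amino acid = 1 codon = 3 bp
bp = 142 * 3 = 426 bp

426 bp


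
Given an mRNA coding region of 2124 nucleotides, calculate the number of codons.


codons = nucleotides / 3
codons = 2124 / 3 = 708

708


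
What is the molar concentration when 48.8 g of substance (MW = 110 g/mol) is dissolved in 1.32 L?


C = (mass / MW) / volume
C = (48.8 / 110) / 1.32
C = 0.3361 M

0.3361 M
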